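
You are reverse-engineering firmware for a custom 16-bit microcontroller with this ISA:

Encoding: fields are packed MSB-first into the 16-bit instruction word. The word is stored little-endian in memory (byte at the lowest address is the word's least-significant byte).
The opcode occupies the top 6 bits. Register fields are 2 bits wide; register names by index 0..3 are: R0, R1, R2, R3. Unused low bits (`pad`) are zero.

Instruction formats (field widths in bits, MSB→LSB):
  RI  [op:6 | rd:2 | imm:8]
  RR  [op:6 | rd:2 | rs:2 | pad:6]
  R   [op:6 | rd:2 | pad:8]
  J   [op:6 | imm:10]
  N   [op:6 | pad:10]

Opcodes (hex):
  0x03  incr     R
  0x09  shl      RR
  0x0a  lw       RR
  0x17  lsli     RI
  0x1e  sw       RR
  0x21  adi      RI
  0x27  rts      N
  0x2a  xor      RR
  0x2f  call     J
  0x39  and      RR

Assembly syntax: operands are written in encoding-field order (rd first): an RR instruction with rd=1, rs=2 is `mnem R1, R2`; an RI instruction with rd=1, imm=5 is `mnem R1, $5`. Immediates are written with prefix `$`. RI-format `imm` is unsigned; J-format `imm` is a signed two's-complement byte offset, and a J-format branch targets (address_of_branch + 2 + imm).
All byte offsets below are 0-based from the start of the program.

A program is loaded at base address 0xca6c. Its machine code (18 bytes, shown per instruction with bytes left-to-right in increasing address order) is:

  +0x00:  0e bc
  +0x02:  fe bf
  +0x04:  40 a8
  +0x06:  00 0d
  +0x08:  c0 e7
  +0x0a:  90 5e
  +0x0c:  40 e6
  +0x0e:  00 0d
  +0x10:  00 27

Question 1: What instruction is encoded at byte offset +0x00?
call $14

off 0x00: read 0e bc as little → 0xbc0e
  opcode bits[15:10]=0x2f: call/J
  imm@[9:0]=0xe ⇒ $14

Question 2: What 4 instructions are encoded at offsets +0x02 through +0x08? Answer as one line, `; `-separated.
call $-2; xor R0, R1; incr R1; and R3, R3

[02] fe bf → 0xbffe
  op=0xbffe>>10=0x2f ⇒ call (J)
  imm@[9:0]=0x3fe (s10→-2) ⇒ $-2
[04] 40 a8 → 0xa840
  op=0xa840>>10=0x2a ⇒ xor (RR)
  rd@[9:8]=0x0 ⇒ R0
  rs@[7:6]=0x1 ⇒ R1
[06] 00 0d → 0x0d00
  op=0x0d00>>10=0x3 ⇒ incr (R)
  rd@[9:8]=0x1 ⇒ R1
[08] c0 e7 → 0xe7c0
  op=0xe7c0>>10=0x39 ⇒ and (RR)
  rd@[9:8]=0x3 ⇒ R3
  rs@[7:6]=0x3 ⇒ R3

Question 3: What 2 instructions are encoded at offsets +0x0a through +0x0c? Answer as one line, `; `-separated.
lsli R2, $144; and R2, R1

+0x0a: 90 5e ⇒ word 0x5e90 (little)
  op=0x5e90>>10=0x17 ⇒ lsli (RI)
  rd: (w>>8)&0x3=0x2 → R2
  imm: (w>>0)&0xff=0x90 → $144
+0x0c: 40 e6 ⇒ word 0xe640 (little)
  op=0xe640>>10=0x39 ⇒ and (RR)
  rd: (w>>8)&0x3=0x2 → R2
  rs: (w>>6)&0x3=0x1 → R1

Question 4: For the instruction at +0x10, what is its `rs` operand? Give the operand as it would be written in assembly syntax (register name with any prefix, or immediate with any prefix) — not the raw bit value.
R0

[10] 00 27 → 0x2700
  op=0x2700>>10=0x9 ⇒ shl (RR)
  [9:8] rd=3 = R3
  [7:6] rs=0 = R0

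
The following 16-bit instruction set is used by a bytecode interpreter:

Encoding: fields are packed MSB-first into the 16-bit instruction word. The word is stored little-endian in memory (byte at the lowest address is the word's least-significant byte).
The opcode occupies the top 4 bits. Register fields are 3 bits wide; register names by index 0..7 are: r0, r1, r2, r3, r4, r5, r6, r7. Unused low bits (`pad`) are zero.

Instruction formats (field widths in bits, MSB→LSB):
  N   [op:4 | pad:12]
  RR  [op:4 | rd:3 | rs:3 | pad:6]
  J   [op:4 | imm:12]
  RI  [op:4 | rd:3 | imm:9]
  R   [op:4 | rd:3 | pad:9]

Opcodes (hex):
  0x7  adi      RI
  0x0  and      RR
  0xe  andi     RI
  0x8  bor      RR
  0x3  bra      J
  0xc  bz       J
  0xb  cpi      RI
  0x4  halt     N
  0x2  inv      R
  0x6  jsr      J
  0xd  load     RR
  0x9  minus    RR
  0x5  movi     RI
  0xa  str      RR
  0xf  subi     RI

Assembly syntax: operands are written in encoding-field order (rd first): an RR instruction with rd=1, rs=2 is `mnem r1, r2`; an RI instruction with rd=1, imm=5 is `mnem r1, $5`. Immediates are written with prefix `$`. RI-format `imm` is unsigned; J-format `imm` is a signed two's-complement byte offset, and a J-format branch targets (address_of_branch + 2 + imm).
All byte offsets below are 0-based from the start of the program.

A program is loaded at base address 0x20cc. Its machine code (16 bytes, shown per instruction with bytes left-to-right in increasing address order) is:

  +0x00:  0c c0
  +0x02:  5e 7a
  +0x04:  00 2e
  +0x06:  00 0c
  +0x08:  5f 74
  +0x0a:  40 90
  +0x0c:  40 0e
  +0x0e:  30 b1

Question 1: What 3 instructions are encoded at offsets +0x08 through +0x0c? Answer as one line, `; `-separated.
off 0x08: read 5f 74 as little → 0x745f
  op=0x745f>>12=0x7 ⇒ adi (RI)
  [11:9] rd=2 = r2
  [8:0] imm=95 = $95
off 0x0a: read 40 90 as little → 0x9040
  op=0x9040>>12=0x9 ⇒ minus (RR)
  [11:9] rd=0 = r0
  [8:6] rs=1 = r1
off 0x0c: read 40 0e as little → 0x0e40
  op=0x0e40>>12=0x0 ⇒ and (RR)
  [11:9] rd=7 = r7
  [8:6] rs=1 = r1

adi r2, $95; minus r0, r1; and r7, r1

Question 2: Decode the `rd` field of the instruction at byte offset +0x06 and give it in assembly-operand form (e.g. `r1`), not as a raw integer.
[06] 00 0c → 0x0c00
  op=0x0c00>>12=0x0 ⇒ and (RR)
  rd@[11:9]=0x6 ⇒ r6
  rs@[8:6]=0x0 ⇒ r0

r6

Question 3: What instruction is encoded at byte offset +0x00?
@+00  little-endian(0c c0) = 0xc00c
  top 4b → 0xc → bz [J]
  imm@[11:0]=0xc ⇒ $12

bz $12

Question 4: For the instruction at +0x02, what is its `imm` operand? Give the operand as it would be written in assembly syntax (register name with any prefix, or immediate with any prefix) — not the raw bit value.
$94

off 0x02: read 5e 7a as little → 0x7a5e
  opcode bits[15:12]=0x7: adi/RI
  [11:9] rd=5 = r5
  [8:0] imm=94 = $94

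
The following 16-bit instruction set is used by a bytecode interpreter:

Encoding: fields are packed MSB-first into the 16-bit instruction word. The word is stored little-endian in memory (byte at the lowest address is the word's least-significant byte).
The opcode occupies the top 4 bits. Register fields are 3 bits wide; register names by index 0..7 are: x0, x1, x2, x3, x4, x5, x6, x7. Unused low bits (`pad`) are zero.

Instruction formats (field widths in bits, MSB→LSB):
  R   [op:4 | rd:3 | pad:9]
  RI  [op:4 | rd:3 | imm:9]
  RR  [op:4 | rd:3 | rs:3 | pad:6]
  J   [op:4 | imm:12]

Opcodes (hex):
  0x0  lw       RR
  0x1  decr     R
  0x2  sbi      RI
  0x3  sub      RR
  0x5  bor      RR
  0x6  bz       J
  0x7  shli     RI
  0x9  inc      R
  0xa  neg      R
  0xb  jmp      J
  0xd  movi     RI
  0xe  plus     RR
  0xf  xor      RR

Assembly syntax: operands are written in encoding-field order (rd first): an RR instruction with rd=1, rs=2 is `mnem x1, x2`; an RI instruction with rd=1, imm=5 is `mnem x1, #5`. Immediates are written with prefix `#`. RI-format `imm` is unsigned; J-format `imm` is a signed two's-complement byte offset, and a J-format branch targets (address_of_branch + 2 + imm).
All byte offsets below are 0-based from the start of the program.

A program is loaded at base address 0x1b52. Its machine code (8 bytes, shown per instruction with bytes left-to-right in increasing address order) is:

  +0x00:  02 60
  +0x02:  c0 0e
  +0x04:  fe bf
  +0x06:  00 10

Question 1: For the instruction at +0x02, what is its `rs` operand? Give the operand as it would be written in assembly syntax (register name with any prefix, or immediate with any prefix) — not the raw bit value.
x3

@+02  little-endian(c0 0e) = 0x0ec0
  op=0x0ec0>>12=0x0 ⇒ lw (RR)
  rd: (w>>9)&0x7=0x7 → x7
  rs: (w>>6)&0x7=0x3 → x3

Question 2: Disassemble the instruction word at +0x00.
@+00  little-endian(02 60) = 0x6002
  top 4b → 0x6 → bz [J]
  imm: (w>>0)&0xfff=0x2 → #2

bz #2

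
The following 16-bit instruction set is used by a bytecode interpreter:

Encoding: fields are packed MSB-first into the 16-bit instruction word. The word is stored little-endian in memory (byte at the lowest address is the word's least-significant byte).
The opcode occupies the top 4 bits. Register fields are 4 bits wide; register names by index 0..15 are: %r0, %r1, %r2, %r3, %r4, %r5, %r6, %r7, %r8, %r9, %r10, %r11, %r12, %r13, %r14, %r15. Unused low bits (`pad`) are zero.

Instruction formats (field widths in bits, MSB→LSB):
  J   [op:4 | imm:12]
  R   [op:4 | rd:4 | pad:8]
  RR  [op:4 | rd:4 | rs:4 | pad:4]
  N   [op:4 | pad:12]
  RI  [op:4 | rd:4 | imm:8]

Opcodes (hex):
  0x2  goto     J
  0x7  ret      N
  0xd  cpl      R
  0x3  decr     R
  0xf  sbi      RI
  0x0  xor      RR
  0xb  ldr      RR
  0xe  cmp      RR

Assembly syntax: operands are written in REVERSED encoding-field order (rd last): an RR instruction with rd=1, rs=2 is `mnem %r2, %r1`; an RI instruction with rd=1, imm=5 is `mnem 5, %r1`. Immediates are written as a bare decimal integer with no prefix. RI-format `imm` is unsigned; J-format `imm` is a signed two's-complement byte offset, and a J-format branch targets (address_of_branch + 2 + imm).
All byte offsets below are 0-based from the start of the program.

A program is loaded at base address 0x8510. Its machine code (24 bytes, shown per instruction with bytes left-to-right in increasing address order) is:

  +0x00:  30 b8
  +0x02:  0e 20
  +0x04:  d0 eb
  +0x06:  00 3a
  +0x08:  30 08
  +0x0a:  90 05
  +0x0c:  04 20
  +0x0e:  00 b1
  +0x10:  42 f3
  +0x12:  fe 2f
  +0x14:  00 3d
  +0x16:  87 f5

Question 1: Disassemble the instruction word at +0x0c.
[0c] 04 20 → 0x2004
  op=0x2004>>12=0x2 ⇒ goto (J)
  imm: (w>>0)&0xfff=0x4 → 4

goto 4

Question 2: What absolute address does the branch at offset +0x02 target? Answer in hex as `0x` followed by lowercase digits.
off 0x02: read 0e 20 as little → 0x200e
  top 4b → 0x2 → goto [J]
  [11:0] imm=14 = 14
  target = base 0x8510 + off 0x02 + 2 + imm 14 = 0x8522

0x8522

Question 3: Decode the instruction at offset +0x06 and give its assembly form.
decr %r10

+0x06: 00 3a ⇒ word 0x3a00 (little)
  op=0x3a00>>12=0x3 ⇒ decr (R)
  rd@[11:8]=0xa ⇒ %r10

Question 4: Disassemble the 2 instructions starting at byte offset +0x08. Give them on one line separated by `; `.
xor %r3, %r8; xor %r9, %r5

off 0x08: read 30 08 as little → 0x0830
  top 4b → 0x0 → xor [RR]
  rd: (w>>8)&0xf=0x8 → %r8
  rs: (w>>4)&0xf=0x3 → %r3
off 0x0a: read 90 05 as little → 0x0590
  top 4b → 0x0 → xor [RR]
  rd: (w>>8)&0xf=0x5 → %r5
  rs: (w>>4)&0xf=0x9 → %r9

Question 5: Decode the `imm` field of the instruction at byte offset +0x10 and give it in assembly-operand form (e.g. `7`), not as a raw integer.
[10] 42 f3 → 0xf342
  opcode bits[15:12]=0xf: sbi/RI
  rd: (w>>8)&0xf=0x3 → %r3
  imm: (w>>0)&0xff=0x42 → 66

66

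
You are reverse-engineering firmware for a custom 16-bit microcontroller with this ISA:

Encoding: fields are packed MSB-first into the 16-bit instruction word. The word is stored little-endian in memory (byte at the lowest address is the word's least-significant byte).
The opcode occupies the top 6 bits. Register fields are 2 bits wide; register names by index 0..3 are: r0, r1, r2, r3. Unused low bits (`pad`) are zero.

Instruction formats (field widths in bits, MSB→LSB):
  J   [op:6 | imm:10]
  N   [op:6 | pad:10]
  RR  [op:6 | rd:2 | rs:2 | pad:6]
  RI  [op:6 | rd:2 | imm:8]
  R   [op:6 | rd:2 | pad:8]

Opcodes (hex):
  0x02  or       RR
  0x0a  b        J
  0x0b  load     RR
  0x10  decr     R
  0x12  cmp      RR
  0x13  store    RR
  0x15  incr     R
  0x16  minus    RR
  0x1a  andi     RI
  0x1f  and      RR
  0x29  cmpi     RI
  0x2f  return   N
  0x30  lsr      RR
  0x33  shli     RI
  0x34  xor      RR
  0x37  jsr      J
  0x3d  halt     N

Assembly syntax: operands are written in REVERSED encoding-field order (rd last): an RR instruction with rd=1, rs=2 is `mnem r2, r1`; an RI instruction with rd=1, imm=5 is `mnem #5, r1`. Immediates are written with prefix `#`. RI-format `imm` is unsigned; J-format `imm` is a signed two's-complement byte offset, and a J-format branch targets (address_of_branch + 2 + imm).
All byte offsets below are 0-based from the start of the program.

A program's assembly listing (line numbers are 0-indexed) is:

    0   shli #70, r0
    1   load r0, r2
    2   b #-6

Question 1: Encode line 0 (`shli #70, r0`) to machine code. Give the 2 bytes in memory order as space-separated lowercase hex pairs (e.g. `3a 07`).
46 cc

L0: shli op=0x33:6|rd=0:2|imm=70:8 ⇒ 0xcc46 ⇒ little 46 cc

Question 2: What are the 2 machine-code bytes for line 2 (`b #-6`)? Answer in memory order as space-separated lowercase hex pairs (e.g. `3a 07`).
fa 2b

L2: b op=0xa:6|imm=-6:10 ⇒ 0x2bfa ⇒ little fa 2b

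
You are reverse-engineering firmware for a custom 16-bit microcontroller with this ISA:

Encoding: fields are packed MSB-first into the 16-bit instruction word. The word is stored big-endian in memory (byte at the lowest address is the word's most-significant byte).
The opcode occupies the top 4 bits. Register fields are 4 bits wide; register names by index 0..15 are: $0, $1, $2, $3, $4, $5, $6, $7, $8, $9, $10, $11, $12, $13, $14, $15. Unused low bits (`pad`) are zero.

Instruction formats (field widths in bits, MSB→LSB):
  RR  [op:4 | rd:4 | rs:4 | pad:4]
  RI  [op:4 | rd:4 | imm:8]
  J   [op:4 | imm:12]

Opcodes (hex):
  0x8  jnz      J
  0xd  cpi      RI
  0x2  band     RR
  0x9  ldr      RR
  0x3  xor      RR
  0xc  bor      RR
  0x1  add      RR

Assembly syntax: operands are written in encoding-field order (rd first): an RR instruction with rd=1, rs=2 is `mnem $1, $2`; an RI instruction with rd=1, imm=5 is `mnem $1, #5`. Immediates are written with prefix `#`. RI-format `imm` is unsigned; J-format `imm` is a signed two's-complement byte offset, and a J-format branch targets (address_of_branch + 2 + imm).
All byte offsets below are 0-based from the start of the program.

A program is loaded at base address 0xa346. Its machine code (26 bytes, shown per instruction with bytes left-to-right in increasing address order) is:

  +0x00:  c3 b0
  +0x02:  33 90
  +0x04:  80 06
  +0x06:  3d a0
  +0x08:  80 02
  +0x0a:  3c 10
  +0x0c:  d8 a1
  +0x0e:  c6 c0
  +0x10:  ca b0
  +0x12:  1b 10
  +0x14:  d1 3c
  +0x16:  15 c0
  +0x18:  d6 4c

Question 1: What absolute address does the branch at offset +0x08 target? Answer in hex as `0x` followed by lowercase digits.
0xa352

+0x08: 80 02 ⇒ word 0x8002 (big)
  op=0x8002>>12=0x8 ⇒ jnz (J)
  [11:0] imm=2 = #2
  target = base 0xa346 + off 0x08 + 2 + imm 2 = 0xa352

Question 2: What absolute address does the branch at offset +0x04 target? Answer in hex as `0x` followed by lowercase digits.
0xa352

[04] 80 06 → 0x8006
  top 4b → 0x8 → jnz [J]
  imm@[11:0]=0x6 ⇒ #6
  target = base 0xa346 + off 0x04 + 2 + imm 6 = 0xa352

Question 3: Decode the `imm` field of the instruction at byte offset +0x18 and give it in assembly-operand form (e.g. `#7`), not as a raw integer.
off 0x18: read d6 4c as big → 0xd64c
  op=0xd64c>>12=0xd ⇒ cpi (RI)
  rd: (w>>8)&0xf=0x6 → $6
  imm: (w>>0)&0xff=0x4c → #76

#76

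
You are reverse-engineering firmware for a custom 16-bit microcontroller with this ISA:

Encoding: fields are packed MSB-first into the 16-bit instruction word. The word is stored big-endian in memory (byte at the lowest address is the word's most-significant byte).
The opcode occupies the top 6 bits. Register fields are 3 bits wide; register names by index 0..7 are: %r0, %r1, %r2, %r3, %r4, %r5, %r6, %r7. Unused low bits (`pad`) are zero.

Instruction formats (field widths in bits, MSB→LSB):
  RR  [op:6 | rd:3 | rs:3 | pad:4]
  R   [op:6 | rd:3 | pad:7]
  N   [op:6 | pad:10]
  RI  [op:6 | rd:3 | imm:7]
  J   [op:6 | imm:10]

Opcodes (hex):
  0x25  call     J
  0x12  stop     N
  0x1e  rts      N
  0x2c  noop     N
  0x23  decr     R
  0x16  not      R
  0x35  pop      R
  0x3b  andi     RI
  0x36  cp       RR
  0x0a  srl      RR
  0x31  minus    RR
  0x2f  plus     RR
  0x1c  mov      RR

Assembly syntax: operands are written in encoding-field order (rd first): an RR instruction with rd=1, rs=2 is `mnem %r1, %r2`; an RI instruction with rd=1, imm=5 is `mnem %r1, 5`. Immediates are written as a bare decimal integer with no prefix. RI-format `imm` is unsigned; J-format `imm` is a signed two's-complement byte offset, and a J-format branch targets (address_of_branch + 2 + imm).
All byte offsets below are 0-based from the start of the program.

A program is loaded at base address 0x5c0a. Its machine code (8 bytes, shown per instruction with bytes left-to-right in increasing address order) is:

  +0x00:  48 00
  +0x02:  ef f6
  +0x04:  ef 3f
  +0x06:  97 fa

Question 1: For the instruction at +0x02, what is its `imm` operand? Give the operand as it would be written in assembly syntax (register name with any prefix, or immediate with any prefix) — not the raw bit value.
118

@+02  big-endian(ef f6) = 0xeff6
  top 6b → 0x3b → andi [RI]
  [9:7] rd=7 = %r7
  [6:0] imm=118 = 118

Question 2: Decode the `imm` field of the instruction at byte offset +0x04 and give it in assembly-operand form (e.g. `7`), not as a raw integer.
63

+0x04: ef 3f ⇒ word 0xef3f (big)
  op=0xef3f>>10=0x3b ⇒ andi (RI)
  [9:7] rd=6 = %r6
  [6:0] imm=63 = 63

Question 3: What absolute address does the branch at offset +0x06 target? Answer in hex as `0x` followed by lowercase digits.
off 0x06: read 97 fa as big → 0x97fa
  opcode bits[15:10]=0x25: call/J
  imm@[9:0]=0x3fa (s10→-6) ⇒ -6
  target = base 0x5c0a + off 0x06 + 2 + imm -6 = 0x5c0c

0x5c0c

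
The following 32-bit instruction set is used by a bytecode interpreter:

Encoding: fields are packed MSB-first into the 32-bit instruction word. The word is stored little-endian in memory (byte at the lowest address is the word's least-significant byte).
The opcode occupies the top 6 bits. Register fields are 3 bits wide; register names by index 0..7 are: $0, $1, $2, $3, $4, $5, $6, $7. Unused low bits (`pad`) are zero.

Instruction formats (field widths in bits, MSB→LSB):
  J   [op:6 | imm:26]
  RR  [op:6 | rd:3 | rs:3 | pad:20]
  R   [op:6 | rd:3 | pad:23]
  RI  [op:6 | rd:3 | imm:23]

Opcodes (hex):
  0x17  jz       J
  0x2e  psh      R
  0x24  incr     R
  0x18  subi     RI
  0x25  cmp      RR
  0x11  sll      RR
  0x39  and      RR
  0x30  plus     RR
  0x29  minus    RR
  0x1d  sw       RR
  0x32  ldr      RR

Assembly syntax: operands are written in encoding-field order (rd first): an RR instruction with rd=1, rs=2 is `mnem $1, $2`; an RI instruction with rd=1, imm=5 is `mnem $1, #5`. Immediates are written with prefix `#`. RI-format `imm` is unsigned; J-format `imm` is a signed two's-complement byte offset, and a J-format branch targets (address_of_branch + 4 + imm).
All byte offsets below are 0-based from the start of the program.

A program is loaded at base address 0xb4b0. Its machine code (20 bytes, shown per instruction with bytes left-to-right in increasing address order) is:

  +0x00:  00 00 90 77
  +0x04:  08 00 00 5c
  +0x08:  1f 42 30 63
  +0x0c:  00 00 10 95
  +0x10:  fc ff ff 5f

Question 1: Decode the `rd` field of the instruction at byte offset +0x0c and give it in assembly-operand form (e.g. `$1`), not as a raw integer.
off 0x0c: read 00 00 10 95 as little → 0x95100000
  top 6b → 0x25 → cmp [RR]
  rd@[25:23]=0x2 ⇒ $2
  rs@[22:20]=0x1 ⇒ $1

$2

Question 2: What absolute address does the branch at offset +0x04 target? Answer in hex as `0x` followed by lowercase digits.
off 0x04: read 08 00 00 5c as little → 0x5c000008
  top 6b → 0x17 → jz [J]
  imm@[25:0]=0x8 ⇒ #8
  target = base 0xb4b0 + off 0x04 + 4 + imm 8 = 0xb4c0

0xb4c0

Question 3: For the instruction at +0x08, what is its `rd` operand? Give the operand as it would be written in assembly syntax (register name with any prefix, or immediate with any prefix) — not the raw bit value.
$6

@+08  little-endian(1f 42 30 63) = 0x6330421f
  opcode bits[31:26]=0x18: subi/RI
  [25:23] rd=6 = $6
  [22:0] imm=3162655 = #3162655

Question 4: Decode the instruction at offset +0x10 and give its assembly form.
jz #-4

off 0x10: read fc ff ff 5f as little → 0x5ffffffc
  op=0x5ffffffc>>26=0x17 ⇒ jz (J)
  [25:0] imm=67108860 (s26→-4) = #-4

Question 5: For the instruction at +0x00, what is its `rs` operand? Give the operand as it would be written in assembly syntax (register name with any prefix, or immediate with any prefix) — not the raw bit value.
$1

@+00  little-endian(00 00 90 77) = 0x77900000
  opcode bits[31:26]=0x1d: sw/RR
  [25:23] rd=7 = $7
  [22:20] rs=1 = $1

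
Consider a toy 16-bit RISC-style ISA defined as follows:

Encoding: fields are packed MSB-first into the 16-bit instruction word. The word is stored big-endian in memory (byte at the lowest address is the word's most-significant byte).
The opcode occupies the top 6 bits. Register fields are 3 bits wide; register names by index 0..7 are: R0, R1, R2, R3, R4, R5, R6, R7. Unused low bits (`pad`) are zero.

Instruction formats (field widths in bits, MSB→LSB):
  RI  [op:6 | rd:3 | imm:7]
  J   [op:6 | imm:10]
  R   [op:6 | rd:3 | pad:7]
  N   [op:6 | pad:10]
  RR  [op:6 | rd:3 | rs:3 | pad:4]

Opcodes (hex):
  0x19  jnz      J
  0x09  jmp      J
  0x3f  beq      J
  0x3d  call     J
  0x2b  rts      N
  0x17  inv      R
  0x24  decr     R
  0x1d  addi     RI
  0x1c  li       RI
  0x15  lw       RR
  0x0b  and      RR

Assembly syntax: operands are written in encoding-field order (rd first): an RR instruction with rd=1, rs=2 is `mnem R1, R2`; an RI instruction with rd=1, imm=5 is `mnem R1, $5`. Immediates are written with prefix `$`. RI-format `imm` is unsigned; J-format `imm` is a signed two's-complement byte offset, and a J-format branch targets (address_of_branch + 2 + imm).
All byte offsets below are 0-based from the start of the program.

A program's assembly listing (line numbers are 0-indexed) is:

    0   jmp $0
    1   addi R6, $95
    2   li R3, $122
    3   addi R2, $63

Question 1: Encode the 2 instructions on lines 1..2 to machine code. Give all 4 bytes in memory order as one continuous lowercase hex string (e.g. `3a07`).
L1: addi op=0x1d:6|rd=6:3|imm=95:7 ⇒ 0x775f ⇒ big 77 5f
L2: li op=0x1c:6|rd=3:3|imm=122:7 ⇒ 0x71fa ⇒ big 71 fa

775f71fa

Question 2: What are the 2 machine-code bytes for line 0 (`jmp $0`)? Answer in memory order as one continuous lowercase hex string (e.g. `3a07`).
line 0 (jmp): pack op=0x9:6|imm=0:10 = 0x2400; big→ 24 00

2400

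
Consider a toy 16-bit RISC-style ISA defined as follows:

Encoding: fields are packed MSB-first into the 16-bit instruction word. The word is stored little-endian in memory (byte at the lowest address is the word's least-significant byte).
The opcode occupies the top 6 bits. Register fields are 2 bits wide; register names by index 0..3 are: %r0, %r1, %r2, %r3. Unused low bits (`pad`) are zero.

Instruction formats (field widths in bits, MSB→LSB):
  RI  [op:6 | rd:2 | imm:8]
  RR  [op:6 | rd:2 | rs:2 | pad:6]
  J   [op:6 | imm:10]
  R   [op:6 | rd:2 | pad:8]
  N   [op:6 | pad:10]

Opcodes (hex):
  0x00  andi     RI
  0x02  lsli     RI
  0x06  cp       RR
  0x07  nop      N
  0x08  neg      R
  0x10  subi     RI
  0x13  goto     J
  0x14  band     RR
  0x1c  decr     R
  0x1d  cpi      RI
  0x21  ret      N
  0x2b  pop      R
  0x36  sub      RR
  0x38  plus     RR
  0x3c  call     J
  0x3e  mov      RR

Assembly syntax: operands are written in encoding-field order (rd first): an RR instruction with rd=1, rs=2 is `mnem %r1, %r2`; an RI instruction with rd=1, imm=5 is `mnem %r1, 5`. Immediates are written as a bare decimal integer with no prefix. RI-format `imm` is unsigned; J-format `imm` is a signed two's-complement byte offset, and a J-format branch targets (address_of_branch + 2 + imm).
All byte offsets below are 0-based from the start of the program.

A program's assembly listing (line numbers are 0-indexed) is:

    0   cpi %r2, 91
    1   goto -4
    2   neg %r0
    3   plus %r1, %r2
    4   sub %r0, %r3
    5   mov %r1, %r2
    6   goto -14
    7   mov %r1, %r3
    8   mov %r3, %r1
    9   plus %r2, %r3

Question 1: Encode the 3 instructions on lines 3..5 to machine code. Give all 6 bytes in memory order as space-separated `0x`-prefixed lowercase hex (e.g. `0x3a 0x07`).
3. plus fields op=0x38:6|rd=1:2|rs=2:2|pad=0:6 → word e180h → 80 e1
4. sub fields op=0x36:6|rd=0:2|rs=3:2|pad=0:6 → word d8c0h → c0 d8
5. mov fields op=0x3e:6|rd=1:2|rs=2:2|pad=0:6 → word f980h → 80 f9

0x80 0xe1 0xc0 0xd8 0x80 0xf9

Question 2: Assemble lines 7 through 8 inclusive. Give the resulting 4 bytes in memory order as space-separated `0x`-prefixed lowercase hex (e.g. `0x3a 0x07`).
0xc0 0xf9 0x40 0xfb

line 7 (mov): pack op=0x3e:6|rd=1:2|rs=3:2|pad=0:6 = 0xf9c0; little→ c0 f9
line 8 (mov): pack op=0x3e:6|rd=3:2|rs=1:2|pad=0:6 = 0xfb40; little→ 40 fb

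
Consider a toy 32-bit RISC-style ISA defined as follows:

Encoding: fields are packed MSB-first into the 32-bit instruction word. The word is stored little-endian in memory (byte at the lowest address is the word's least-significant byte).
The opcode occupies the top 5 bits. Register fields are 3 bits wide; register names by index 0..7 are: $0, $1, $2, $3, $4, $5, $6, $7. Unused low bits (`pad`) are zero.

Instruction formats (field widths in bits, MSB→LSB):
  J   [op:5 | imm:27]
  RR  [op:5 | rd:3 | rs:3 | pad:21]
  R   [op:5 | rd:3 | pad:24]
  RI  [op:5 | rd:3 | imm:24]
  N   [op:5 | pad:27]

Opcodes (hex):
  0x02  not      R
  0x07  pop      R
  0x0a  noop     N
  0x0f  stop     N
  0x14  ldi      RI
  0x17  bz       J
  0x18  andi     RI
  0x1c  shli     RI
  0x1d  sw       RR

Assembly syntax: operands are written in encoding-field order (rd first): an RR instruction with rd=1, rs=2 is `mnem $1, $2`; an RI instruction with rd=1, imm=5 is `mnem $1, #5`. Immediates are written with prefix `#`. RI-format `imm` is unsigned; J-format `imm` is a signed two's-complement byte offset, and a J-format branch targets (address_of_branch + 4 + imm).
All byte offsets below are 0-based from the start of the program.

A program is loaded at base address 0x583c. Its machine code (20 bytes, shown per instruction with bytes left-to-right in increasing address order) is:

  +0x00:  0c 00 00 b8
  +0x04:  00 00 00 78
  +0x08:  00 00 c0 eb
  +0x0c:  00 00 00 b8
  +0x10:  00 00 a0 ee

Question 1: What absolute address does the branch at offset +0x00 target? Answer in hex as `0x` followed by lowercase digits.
off 0x00: read 0c 00 00 b8 as little → 0xb800000c
  opcode bits[31:27]=0x17: bz/J
  imm@[26:0]=0xc ⇒ #12
  target = base 0x583c + off 0x00 + 4 + imm 12 = 0x584c

0x584c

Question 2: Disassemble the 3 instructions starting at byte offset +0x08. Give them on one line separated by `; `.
[08] 00 00 c0 eb → 0xebc00000
  opcode bits[31:27]=0x1d: sw/RR
  rd@[26:24]=0x3 ⇒ $3
  rs@[23:21]=0x6 ⇒ $6
[0c] 00 00 00 b8 → 0xb8000000
  opcode bits[31:27]=0x17: bz/J
  imm@[26:0]=0x0 ⇒ #0
[10] 00 00 a0 ee → 0xeea00000
  opcode bits[31:27]=0x1d: sw/RR
  rd@[26:24]=0x6 ⇒ $6
  rs@[23:21]=0x5 ⇒ $5

sw $3, $6; bz #0; sw $6, $5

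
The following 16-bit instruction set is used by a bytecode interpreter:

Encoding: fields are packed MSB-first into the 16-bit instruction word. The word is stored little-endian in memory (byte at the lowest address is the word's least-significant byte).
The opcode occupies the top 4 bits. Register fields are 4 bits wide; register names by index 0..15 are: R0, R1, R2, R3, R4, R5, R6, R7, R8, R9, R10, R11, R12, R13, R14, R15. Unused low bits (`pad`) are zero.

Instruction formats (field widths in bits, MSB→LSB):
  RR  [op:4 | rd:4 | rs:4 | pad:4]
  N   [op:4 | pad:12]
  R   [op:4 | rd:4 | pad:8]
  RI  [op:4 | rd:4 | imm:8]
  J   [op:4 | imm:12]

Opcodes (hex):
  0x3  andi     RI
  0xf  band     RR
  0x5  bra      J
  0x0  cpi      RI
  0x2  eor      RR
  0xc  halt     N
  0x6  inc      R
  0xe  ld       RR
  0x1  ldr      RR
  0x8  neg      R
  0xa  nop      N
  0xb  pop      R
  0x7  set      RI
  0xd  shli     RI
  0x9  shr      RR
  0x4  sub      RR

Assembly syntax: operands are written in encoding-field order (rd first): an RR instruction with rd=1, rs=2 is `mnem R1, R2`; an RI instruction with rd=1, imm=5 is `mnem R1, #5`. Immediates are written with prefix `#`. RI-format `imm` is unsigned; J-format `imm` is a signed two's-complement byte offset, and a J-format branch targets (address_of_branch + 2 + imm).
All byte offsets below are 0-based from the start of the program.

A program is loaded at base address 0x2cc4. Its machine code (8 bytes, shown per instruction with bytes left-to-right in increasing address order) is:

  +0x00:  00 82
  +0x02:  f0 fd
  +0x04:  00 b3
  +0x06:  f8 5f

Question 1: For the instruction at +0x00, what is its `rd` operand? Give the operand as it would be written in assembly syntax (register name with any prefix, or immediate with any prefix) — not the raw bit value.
@+00  little-endian(00 82) = 0x8200
  op=0x8200>>12=0x8 ⇒ neg (R)
  rd@[11:8]=0x2 ⇒ R2

R2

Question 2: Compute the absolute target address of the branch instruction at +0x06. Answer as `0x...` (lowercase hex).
0x2cc4

@+06  little-endian(f8 5f) = 0x5ff8
  op=0x5ff8>>12=0x5 ⇒ bra (J)
  imm: (w>>0)&0xfff=0xff8 (s12→-8) → #-8
  target = base 0x2cc4 + off 0x06 + 2 + imm -8 = 0x2cc4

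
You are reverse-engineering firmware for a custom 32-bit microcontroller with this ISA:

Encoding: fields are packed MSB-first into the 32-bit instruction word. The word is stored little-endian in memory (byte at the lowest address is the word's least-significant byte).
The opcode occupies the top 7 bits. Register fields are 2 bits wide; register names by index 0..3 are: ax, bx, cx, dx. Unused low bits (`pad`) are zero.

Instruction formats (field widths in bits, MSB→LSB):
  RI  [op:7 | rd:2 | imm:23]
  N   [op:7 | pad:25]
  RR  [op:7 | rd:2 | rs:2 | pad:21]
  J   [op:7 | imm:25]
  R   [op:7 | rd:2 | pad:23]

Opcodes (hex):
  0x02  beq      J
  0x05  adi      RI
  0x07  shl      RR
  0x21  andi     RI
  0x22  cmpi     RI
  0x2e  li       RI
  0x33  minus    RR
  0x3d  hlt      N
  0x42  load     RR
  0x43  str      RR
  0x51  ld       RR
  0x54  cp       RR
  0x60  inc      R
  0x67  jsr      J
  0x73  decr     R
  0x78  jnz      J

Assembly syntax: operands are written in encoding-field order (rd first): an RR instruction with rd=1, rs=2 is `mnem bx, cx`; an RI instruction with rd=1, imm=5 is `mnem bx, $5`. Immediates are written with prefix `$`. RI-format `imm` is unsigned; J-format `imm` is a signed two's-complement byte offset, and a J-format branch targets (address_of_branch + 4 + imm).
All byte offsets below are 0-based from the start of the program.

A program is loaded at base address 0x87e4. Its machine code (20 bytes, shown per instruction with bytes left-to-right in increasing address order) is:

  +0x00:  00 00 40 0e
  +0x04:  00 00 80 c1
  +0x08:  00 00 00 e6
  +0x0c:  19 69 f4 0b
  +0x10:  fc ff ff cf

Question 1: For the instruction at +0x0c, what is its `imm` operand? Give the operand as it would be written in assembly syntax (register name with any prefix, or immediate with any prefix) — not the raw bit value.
$7629081

off 0x0c: read 19 69 f4 0b as little → 0x0bf46919
  op=0x0bf46919>>25=0x5 ⇒ adi (RI)
  rd@[24:23]=0x3 ⇒ dx
  imm@[22:0]=0x746919 ⇒ $7629081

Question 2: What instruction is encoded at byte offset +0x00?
shl ax, cx

+0x00: 00 00 40 0e ⇒ word 0x0e400000 (little)
  opcode bits[31:25]=0x7: shl/RR
  [24:23] rd=0 = ax
  [22:21] rs=2 = cx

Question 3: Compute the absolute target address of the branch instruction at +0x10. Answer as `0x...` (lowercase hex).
off 0x10: read fc ff ff cf as little → 0xcffffffc
  op=0xcffffffc>>25=0x67 ⇒ jsr (J)
  imm@[24:0]=0x1fffffc (s25→-4) ⇒ $-4
  target = base 0x87e4 + off 0x10 + 4 + imm -4 = 0x87f4

0x87f4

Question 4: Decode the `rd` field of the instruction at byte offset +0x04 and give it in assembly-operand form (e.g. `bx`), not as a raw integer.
off 0x04: read 00 00 80 c1 as little → 0xc1800000
  op=0xc1800000>>25=0x60 ⇒ inc (R)
  rd@[24:23]=0x3 ⇒ dx

dx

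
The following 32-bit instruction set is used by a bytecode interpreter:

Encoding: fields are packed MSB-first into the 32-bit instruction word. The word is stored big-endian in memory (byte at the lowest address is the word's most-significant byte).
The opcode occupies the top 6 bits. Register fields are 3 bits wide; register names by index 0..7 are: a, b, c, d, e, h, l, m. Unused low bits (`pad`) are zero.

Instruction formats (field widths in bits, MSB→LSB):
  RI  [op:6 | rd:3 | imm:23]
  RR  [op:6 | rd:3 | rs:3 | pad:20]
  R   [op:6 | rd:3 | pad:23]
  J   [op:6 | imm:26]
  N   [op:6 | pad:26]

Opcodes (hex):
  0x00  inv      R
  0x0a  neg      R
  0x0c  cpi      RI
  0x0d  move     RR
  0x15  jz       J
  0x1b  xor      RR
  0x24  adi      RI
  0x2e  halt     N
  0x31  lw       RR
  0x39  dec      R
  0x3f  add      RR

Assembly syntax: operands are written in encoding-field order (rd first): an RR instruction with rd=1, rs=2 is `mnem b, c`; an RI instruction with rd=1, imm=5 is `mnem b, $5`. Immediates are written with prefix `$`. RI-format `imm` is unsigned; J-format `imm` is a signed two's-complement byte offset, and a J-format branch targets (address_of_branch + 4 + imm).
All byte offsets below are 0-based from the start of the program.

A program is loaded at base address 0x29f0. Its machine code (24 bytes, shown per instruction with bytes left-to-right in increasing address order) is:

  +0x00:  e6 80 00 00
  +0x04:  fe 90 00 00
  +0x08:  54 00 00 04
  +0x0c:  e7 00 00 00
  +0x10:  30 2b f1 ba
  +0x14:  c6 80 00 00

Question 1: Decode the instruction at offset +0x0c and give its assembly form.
@+0c  big-endian(e7 00 00 00) = 0xe7000000
  opcode bits[31:26]=0x39: dec/R
  rd: (w>>23)&0x7=0x6 → l

dec l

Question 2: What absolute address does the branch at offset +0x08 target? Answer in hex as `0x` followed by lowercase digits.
0x2a00

@+08  big-endian(54 00 00 04) = 0x54000004
  top 6b → 0x15 → jz [J]
  imm: (w>>0)&0x3ffffff=0x4 → $4
  target = base 0x29f0 + off 0x08 + 4 + imm 4 = 0x2a00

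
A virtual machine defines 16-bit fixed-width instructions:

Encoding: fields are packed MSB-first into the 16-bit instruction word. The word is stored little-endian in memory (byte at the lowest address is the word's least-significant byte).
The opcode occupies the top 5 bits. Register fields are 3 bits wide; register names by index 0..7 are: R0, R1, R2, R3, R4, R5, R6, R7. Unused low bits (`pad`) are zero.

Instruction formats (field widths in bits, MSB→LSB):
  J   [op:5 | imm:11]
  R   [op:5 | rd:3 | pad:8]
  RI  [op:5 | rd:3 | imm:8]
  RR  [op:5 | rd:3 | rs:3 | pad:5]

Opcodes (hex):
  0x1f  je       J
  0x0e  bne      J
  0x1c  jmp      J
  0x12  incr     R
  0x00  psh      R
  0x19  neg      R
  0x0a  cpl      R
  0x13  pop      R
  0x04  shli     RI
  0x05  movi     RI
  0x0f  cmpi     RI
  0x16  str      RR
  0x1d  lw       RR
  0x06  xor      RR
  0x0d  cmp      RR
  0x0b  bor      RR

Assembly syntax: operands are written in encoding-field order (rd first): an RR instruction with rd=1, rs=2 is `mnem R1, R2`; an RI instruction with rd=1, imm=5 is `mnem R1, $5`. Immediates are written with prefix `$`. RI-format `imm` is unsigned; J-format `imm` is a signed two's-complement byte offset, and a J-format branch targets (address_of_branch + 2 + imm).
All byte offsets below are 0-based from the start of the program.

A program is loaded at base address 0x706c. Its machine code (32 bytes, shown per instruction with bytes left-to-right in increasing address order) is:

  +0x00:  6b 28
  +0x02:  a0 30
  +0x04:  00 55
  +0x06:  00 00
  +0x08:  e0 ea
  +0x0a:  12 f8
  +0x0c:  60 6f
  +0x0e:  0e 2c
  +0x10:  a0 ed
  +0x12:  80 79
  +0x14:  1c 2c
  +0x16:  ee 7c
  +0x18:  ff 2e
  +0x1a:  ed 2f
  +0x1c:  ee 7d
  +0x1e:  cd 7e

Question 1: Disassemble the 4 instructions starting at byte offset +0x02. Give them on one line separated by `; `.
xor R0, R5; cpl R5; psh R0; lw R2, R7

+0x02: a0 30 ⇒ word 0x30a0 (little)
  opcode bits[15:11]=0x6: xor/RR
  rd: (w>>8)&0x7=0x0 → R0
  rs: (w>>5)&0x7=0x5 → R5
+0x04: 00 55 ⇒ word 0x5500 (little)
  opcode bits[15:11]=0xa: cpl/R
  rd: (w>>8)&0x7=0x5 → R5
+0x06: 00 00 ⇒ word 0x0000 (little)
  opcode bits[15:11]=0x0: psh/R
  rd: (w>>8)&0x7=0x0 → R0
+0x08: e0 ea ⇒ word 0xeae0 (little)
  opcode bits[15:11]=0x1d: lw/RR
  rd: (w>>8)&0x7=0x2 → R2
  rs: (w>>5)&0x7=0x7 → R7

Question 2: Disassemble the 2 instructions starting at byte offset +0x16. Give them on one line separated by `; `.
+0x16: ee 7c ⇒ word 0x7cee (little)
  op=0x7cee>>11=0xf ⇒ cmpi (RI)
  rd@[10:8]=0x4 ⇒ R4
  imm@[7:0]=0xee ⇒ $238
+0x18: ff 2e ⇒ word 0x2eff (little)
  op=0x2eff>>11=0x5 ⇒ movi (RI)
  rd@[10:8]=0x6 ⇒ R6
  imm@[7:0]=0xff ⇒ $255

cmpi R4, $238; movi R6, $255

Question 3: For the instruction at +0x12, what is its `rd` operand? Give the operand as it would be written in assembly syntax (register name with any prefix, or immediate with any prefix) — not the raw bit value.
R1

off 0x12: read 80 79 as little → 0x7980
  op=0x7980>>11=0xf ⇒ cmpi (RI)
  rd: (w>>8)&0x7=0x1 → R1
  imm: (w>>0)&0xff=0x80 → $128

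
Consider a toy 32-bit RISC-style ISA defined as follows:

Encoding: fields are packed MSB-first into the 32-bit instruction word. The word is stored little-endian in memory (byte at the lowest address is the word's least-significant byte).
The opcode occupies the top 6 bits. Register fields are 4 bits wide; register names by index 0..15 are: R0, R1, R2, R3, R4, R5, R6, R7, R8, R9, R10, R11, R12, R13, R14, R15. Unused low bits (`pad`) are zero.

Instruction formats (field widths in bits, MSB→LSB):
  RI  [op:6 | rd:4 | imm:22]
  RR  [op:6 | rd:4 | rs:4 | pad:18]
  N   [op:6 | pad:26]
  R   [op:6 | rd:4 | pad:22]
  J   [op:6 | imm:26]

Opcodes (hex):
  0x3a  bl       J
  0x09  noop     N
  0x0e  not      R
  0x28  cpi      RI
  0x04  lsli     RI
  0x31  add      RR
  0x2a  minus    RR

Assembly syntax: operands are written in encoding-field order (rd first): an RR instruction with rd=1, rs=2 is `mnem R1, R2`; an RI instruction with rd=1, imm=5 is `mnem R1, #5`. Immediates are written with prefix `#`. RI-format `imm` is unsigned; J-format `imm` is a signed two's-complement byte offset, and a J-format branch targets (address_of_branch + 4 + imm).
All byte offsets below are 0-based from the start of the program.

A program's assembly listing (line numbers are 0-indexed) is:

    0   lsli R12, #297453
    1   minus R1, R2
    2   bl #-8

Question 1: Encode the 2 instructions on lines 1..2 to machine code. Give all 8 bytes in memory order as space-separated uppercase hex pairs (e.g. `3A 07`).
00 00 48 A8 F8 FF FF EB

L1: minus op=0x2a:6|rd=1:4|rs=2:4|pad=0:18 ⇒ 0xa8480000 ⇒ little 00 00 48 a8
L2: bl op=0x3a:6|imm=-8:26 ⇒ 0xebfffff8 ⇒ little f8 ff ff eb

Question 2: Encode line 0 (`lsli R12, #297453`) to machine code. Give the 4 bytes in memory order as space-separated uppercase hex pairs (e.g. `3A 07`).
ED 89 04 13

0. lsli fields op=0x4:6|rd=12:4|imm=297453:22 → word 130489edh → ed 89 04 13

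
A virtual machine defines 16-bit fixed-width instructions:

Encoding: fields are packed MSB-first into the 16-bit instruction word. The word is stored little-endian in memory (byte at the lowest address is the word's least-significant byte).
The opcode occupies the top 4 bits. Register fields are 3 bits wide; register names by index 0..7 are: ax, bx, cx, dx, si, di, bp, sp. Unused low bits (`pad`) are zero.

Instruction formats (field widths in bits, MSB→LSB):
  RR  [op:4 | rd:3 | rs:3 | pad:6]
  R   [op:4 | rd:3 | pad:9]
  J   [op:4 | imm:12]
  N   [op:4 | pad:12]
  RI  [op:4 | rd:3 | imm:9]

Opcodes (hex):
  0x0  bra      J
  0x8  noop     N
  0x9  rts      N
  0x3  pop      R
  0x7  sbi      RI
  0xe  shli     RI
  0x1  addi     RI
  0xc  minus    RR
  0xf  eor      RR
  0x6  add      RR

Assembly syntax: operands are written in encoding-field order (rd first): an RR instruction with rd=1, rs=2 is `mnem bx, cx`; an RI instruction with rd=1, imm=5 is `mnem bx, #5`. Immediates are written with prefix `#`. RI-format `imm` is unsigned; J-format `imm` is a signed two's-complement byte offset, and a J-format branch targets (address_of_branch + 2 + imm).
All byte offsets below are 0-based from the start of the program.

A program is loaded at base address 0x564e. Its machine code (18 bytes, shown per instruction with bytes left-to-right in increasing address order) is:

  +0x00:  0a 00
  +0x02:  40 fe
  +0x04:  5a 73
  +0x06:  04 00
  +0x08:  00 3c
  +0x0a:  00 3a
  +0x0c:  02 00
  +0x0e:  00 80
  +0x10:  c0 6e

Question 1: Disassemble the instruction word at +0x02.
[02] 40 fe → 0xfe40
  top 4b → 0xf → eor [RR]
  rd: (w>>9)&0x7=0x7 → sp
  rs: (w>>6)&0x7=0x1 → bx

eor sp, bx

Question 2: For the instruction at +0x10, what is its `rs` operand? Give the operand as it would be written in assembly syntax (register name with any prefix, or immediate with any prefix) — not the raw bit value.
dx

@+10  little-endian(c0 6e) = 0x6ec0
  opcode bits[15:12]=0x6: add/RR
  rd@[11:9]=0x7 ⇒ sp
  rs@[8:6]=0x3 ⇒ dx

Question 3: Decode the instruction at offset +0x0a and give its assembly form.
[0a] 00 3a → 0x3a00
  op=0x3a00>>12=0x3 ⇒ pop (R)
  [11:9] rd=5 = di

pop di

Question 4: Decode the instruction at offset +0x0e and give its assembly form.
noop

+0x0e: 00 80 ⇒ word 0x8000 (little)
  opcode bits[15:12]=0x8: noop/N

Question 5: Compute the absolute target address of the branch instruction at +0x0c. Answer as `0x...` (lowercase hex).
off 0x0c: read 02 00 as little → 0x0002
  op=0x0002>>12=0x0 ⇒ bra (J)
  imm@[11:0]=0x2 ⇒ #2
  target = base 0x564e + off 0x0c + 2 + imm 2 = 0x565e

0x565e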